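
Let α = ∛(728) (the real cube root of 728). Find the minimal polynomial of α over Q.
m_α(x) = x^3 - 728

α satisfies α^3 = 728, so x^3 - 728 annihilates α. By the rational root test, a rational root p/q (in lowest terms) of x^3 - 728 would satisfy p^3 = 728 q^3, forcing q = 1 and p^3 = 728; but 728 is not a perfect cube, contradiction. A monic cubic over Q with no rational root is irreducible (any nontrivial factorization would include a linear factor). Hence x^3 - 728 is the minimal polynomial of α, and in particular [Q(α):Q] = 3.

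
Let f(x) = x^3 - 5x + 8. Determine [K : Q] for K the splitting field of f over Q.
[K : Q] = 6

By the rational root test, any rational root of the monic integer polynomial f(x) = x^3 - 5x + 8 must be an integer dividing the constant term 8, i.e. one of ±{1, 2, 4, 8}. Evaluating: f(1) = 4, f(-1) = 12, f(2) = 6, f(-2) = 10, f(4) = 52, f(-4) = -36, f(8) = 480, f(-8) = -464; none is 0, so f has no rational root and is therefore irreducible over Q (a cubic with no linear factor over a field is irreducible). For an irreducible cubic, the Galois group is A_3 or S_3 according as the discriminant disc(f) = -4a^3 - 27b^2 = -4·(-5)^3 - 27·(8)^2 = -1228 is or is not a square in Q. Here disc(f) = -1228 is not a perfect square in Q, so the Galois group of f over Q is not contained in A_3 and must be all of S_3. The splitting field has degree |S_3| = 6 over Q, so [K : Q] = 6.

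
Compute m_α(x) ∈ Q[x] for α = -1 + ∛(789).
m_α(x) = x^3 + 3x^2 + 3x - 788

Set β = α + 1 = ∛(789), so β^3 = 789. Then (α + 1)^3 - 789 = 0, i.e. α is a root of g(x) = (x + 1)^3 - 789 = x^3 + 3x^2 + 3x - 788. Since g(x) = h(x + 1) where h(x) = x^3 - 789, and h is irreducible over Q (because 789 is not a perfect cube, so h has no rational root, and a monic cubic with no rational root is irreducible), g is also irreducible (irreducibility is preserved under the substitution x → x + 1). Hence m_α(x) = x^3 + 3x^2 + 3x - 788.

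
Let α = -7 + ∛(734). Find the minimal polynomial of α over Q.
m_α(x) = x^3 + 21x^2 + 147x - 391

Set β = α + 7 = ∛(734), so β^3 = 734. Then (α + 7)^3 - 734 = 0, i.e. α is a root of g(x) = (x + 7)^3 - 734 = x^3 + 21x^2 + 147x - 391. Since g(x) = h(x + 7) where h(x) = x^3 - 734, and h is irreducible over Q (because 734 is not a perfect cube, so h has no rational root, and a monic cubic with no rational root is irreducible), g is also irreducible (irreducibility is preserved under the substitution x → x + 7). Hence m_α(x) = x^3 + 21x^2 + 147x - 391.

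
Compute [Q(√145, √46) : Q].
[Q(√145, √46) : Q] = 4

[Q(√145):Q] = 2 (min poly x^2 - 145, irreducible since 145 is squarefree > 1). For the top step, suppose √46 ∈ Q(√145), say √46 = c + d√145 with c, d ∈ Q. Squaring: 46 = c^2 + 145d^2 + 2cd√145. Since √145 ∉ Q this forces 2cd = 0. If d = 0 then √46 = c ∈ Q, contradicting 46 squarefree > 1. If c = 0 then 46 = 145d^2, so 145·46 = (145d)^2 is a perfect square in Q — but 145·46 = 6670 is not a perfect square (since 145 and 46 are distinct squarefree integers). Contradiction. Hence √46 ∉ Q(√145), so x^2 - 46 stays irreducible over Q(√145) and [Q(√145, √46) : Q(√145)] = 2. By the tower law, [Q(√145, √46) : Q] = 2 · 2 = 4.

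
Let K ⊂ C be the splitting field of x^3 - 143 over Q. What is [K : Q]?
[K : Q] = 6

The roots of x^3 - 143 are ∛143, ω∛143, ω^2∛143 where ω = e^(2πi/3) is a primitive cube root of unity, so K = Q(∛143, ω). Now [Q(∛143):Q] = 3 (since 143 is not a perfect cube, x^3 - 143 is irreducible) and [Q(ω):Q] = 2. Both 2 and 3 divide [K:Q], and [K:Q] ≤ 3·2 = 6, so [K:Q] = 6. (Equivalently: Q(∛143) ⊂ R but ω ∉ R, so [K : Q(∛143)] = 2.)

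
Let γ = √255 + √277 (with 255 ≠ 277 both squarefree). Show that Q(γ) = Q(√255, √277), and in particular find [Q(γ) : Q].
[Q(γ) : Q] = 4 (equivalently, Q(γ) = Q(√255, √277))

Obviously Q(γ) ⊆ Q(√255, √277), and [Q(√255, √277):Q] = 4 (since 255, 277 are distinct squarefree integers > 1 with 70635 not a perfect square). To show equality we compute the minimal polynomial of γ. From γ = √255 + √277: γ^2 = 255 + 2√(70635) + 277 = 532 + 2√(70635), so γ^2 - 532 = 2√(70635); squaring, (γ^2 - 532)^2 = 4·70635, i.e. γ^4 - 1064γ^2 + 283024 - 282540 = 0, i.e. γ^4 - 1064γ^2 + 484 = 0. So γ is a root of x^4 - 1064x^2 + 484. This polynomial is irreducible over Q: it has no rational root (each ±√255 ± √277 is irrational), and any factorization into two quadratics over Q would force √(70635) ∈ Q (pairing opposite roots) or √255, √277 ∈ Q (other pairings), all impossible. Hence [Q(γ):Q] = 4 = [Q(√255, √277):Q], so Q(γ) = Q(√255, √277).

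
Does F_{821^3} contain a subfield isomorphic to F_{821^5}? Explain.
No: F_{821^5} is not a subfield of F_{821^3}

F_{p^m} embeds in F_{p^n} iff m | n. Here 5 ∤ 3 (since 3 = 0·5 + 3 with remainder 3 ≠ 0), so F_{821^5} is not a subfield of F_{821^3}. Equivalently: if it were, the tower law would give 5 = [F_{821^5}:F_821] dividing [F_{821^3}:F_821] = 3, contradiction.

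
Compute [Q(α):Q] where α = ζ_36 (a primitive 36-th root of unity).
[Q(α):Q] = 12

The minimal polynomial of ζ_36 over Q is the 36-th cyclotomic polynomial Φ_36(x), which is irreducible over Q and has degree φ(36) = 12. Hence [Q(α):Q] = φ(36) = 12.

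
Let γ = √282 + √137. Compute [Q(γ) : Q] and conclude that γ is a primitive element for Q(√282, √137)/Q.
[Q(γ) : Q] = 4 (equivalently, Q(γ) = Q(√282, √137))

Obviously Q(γ) ⊆ Q(√282, √137), and [Q(√282, √137):Q] = 4 (since 282, 137 are distinct squarefree integers > 1 with 38634 not a perfect square). To show equality we compute the minimal polynomial of γ. From γ = √282 + √137: γ^2 = 282 + 2√(38634) + 137 = 419 + 2√(38634), so γ^2 - 419 = 2√(38634); squaring, (γ^2 - 419)^2 = 4·38634, i.e. γ^4 - 838γ^2 + 175561 - 154536 = 0, i.e. γ^4 - 838γ^2 + 21025 = 0. So γ is a root of x^4 - 838x^2 + 21025. This polynomial is irreducible over Q: it has no rational root (each ±√282 ± √137 is irrational), and any factorization into two quadratics over Q would force √(38634) ∈ Q (pairing opposite roots) or √282, √137 ∈ Q (other pairings), all impossible. Hence [Q(γ):Q] = 4 = [Q(√282, √137):Q], so Q(γ) = Q(√282, √137).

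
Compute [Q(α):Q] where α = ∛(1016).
[Q(α):Q] = 3

The minimal polynomial of α is x^3 - 1016, irreducible over Q since 1016 is not a perfect cube (so x^3 - 1016 has no rational root). Hence [Q(α):Q] = deg(m_α) = 3.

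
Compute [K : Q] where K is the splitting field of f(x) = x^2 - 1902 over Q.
[K : Q] = 2

f(x) = x^2 - 1902 factors as (x - √1902)(x + √1902). The splitting field is K = Q(√1902). Since 1902 is squarefree and > 1, it is not a perfect square, so x^2 - 1902 is irreducible over Q and [Q(√1902) : Q] = 2. Hence [K : Q] = 2.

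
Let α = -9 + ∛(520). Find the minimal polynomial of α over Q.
m_α(x) = x^3 + 27x^2 + 243x + 209

Set β = α + 9 = ∛(520), so β^3 = 520. Then (α + 9)^3 - 520 = 0, i.e. α is a root of g(x) = (x + 9)^3 - 520 = x^3 + 27x^2 + 243x + 209. Since g(x) = h(x + 9) where h(x) = x^3 - 520, and h is irreducible over Q (because 520 is not a perfect cube, so h has no rational root, and a monic cubic with no rational root is irreducible), g is also irreducible (irreducibility is preserved under the substitution x → x + 9). Hence m_α(x) = x^3 + 27x^2 + 243x + 209.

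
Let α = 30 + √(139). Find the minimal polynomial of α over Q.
m_α(x) = x^2 - 60x + 761

From α - 30 = √(139), squaring gives (α - 30)^2 = 139, i.e. α^2 - 60α + 900 = 139, so α^2 - 60α + 761 = 0. The discriminant of x^2 - 60x + 761 is (-60)^2 - 4·(761) = 3600 - 3044 = 556, and 4·(139) is not a perfect square in Q since 139 is squarefree and ≠ 1. Hence x^2 - 60x + 761 is irreducible over Q and is the minimal polynomial of α.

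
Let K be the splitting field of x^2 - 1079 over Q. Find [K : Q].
[K : Q] = 2

f(x) = x^2 - 1079 factors as (x - √1079)(x + √1079). The splitting field is K = Q(√1079). Since 1079 is squarefree and > 1, it is not a perfect square, so x^2 - 1079 is irreducible over Q and [Q(√1079) : Q] = 2. Hence [K : Q] = 2.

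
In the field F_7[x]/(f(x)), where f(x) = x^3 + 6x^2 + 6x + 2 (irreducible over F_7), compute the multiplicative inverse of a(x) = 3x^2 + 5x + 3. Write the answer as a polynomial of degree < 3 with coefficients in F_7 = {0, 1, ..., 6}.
a(x)^(-1) ≡ 3x^2 + 4x + 1 (mod f(x))

Since f is irreducible over F_7, F_7[x]/(f) is a field and a(x) ≠ 0 has an inverse. Apply the extended Euclidean algorithm to f(x) and a(x) in F_7[x]: f(x) = (5x + 3)·a(x) + (4x);  a(x) = (6x + 3)·(4x) + (3). The last nonzero remainder is the constant 3 = gcd(f, a) in F_7. Back-substituting through the division chain expresses 3 = s(x)·a(x) + t(x)·f(x) with s(x) ≡ 2x^2 + 5x + 3 (mod f), so (2x^2 + 5x + 3)·a(x) ≡ 3 (mod f). Multiplying by 3^(-1) ≡ 5 in F_7 gives a(x)^(-1) ≡ 5·(2x^2 + 5x + 3) ≡ 3x^2 + 4x + 1 (mod f). Check: (3x^2 + 5x + 3)·(3x^2 + 4x + 1) = 2x^4 + 6x^3 + 4x^2 + 3x + 3 ≡ 1 (mod x^3 + 6x^2 + 6x + 2).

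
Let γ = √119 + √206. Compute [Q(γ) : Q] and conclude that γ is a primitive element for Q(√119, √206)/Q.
[Q(γ) : Q] = 4 (equivalently, Q(γ) = Q(√119, √206))

Obviously Q(γ) ⊆ Q(√119, √206), and [Q(√119, √206):Q] = 4 (since 119, 206 are distinct squarefree integers > 1 with 24514 not a perfect square). To show equality we compute the minimal polynomial of γ. From γ = √119 + √206: γ^2 = 119 + 2√(24514) + 206 = 325 + 2√(24514), so γ^2 - 325 = 2√(24514); squaring, (γ^2 - 325)^2 = 4·24514, i.e. γ^4 - 650γ^2 + 105625 - 98056 = 0, i.e. γ^4 - 650γ^2 + 7569 = 0. So γ is a root of x^4 - 650x^2 + 7569. This polynomial is irreducible over Q: it has no rational root (each ±√119 ± √206 is irrational), and any factorization into two quadratics over Q would force √(24514) ∈ Q (pairing opposite roots) or √119, √206 ∈ Q (other pairings), all impossible. Hence [Q(γ):Q] = 4 = [Q(√119, √206):Q], so Q(γ) = Q(√119, √206).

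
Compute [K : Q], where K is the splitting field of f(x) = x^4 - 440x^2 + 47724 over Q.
[K : Q] = 4

Solving the quadratic in x^2: x^2 = (440 ± √(440^2 - 4·47724))/2 = (440 ± √2704)/2 = (440 ± 52)/2, giving x^2 = 246 or x^2 = 194. So f(x) = (x^2 - 246)(x^2 - 194) and the roots of f are ±√246, ±√194. Hence the splitting field is K = Q(√246, √194). Since 246 and 194 are distinct squarefree integers > 1, their product 47724 is not a perfect square, so √194 ∉ Q(√246). By the tower law [K:Q] = [Q(√246,√194):Q(√246)] · [Q(√246):Q] = 2 · 2 = 4.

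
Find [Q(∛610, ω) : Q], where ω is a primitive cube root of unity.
[Q(∛610, ω) : Q] = 6

[Q(∛610):Q] = 3 (min poly x^3 - 610, irreducible since 610 is not a perfect cube). [Q(ω):Q] = 2 (min poly x^2 + x + 1). Since Q(∛610) ⊂ R and ω ∉ R, we have ω ∉ Q(∛610), so x^2 + x + 1 remains irreducible over Q(∛610) and [Q(∛610, ω) : Q(∛610)] = 2. By the tower law, [Q(∛610, ω) : Q] = 3 · 2 = 6. (In fact Q(∛610, ω) is the splitting field of x^3 - 610 over Q.)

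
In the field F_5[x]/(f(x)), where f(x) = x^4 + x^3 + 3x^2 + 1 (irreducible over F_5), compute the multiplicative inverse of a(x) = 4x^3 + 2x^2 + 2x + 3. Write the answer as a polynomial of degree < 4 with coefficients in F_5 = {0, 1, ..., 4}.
a(x)^(-1) ≡ 4x^3 + 4x (mod f(x))

Since f is irreducible over F_5, F_5[x]/(f) is a field and a(x) ≠ 0 has an inverse. Apply the extended Euclidean algorithm to f(x) and a(x) in F_5[x]: f(x) = (4x + 2)·a(x) + (x^2 + 4x);  a(x) = (4x + 1)·(x^2 + 4x) + (3x + 3);  (x^2 + 4x) = (2x + 1)·(3x + 3) + (2). The last nonzero remainder is the constant 2 = gcd(f, a) in F_5. Back-substituting through the division chain expresses 2 = s(x)·a(x) + t(x)·f(x) with s(x) ≡ 3x^3 + 3x (mod f), so (3x^3 + 3x)·a(x) ≡ 2 (mod f). Multiplying by 2^(-1) ≡ 3 in F_5 gives a(x)^(-1) ≡ 3·(3x^3 + 3x) ≡ 4x^3 + 4x (mod f). Check: (4x^3 + 2x^2 + 2x + 3)·(4x^3 + 4x) = x^6 + 3x^5 + 4x^4 + 3x^2 + 2x ≡ 1 (mod x^4 + x^3 + 3x^2 + 1).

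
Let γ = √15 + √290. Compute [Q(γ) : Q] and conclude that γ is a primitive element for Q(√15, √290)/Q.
[Q(γ) : Q] = 4 (equivalently, Q(γ) = Q(√15, √290))

Obviously Q(γ) ⊆ Q(√15, √290), and [Q(√15, √290):Q] = 4 (since 15, 290 are distinct squarefree integers > 1 with 4350 not a perfect square). To show equality we compute the minimal polynomial of γ. From γ = √15 + √290: γ^2 = 15 + 2√(4350) + 290 = 305 + 2√(4350), so γ^2 - 305 = 2√(4350); squaring, (γ^2 - 305)^2 = 4·4350, i.e. γ^4 - 610γ^2 + 93025 - 17400 = 0, i.e. γ^4 - 610γ^2 + 75625 = 0. So γ is a root of x^4 - 610x^2 + 75625. This polynomial is irreducible over Q: it has no rational root (each ±√15 ± √290 is irrational), and any factorization into two quadratics over Q would force √(4350) ∈ Q (pairing opposite roots) or √15, √290 ∈ Q (other pairings), all impossible. Hence [Q(γ):Q] = 4 = [Q(√15, √290):Q], so Q(γ) = Q(√15, √290).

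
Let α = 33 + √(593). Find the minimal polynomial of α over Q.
m_α(x) = x^2 - 66x + 496

From α - 33 = √(593), squaring gives (α - 33)^2 = 593, i.e. α^2 - 66α + 1089 = 593, so α^2 - 66α + 496 = 0. The discriminant of x^2 - 66x + 496 is (-66)^2 - 4·(496) = 4356 - 1984 = 2372, and 4·(593) is not a perfect square in Q since 593 is squarefree and ≠ 1. Hence x^2 - 66x + 496 is irreducible over Q and is the minimal polynomial of α.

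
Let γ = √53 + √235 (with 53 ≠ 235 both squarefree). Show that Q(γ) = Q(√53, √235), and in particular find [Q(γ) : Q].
[Q(γ) : Q] = 4 (equivalently, Q(γ) = Q(√53, √235))

Obviously Q(γ) ⊆ Q(√53, √235), and [Q(√53, √235):Q] = 4 (since 53, 235 are distinct squarefree integers > 1 with 12455 not a perfect square). To show equality we compute the minimal polynomial of γ. From γ = √53 + √235: γ^2 = 53 + 2√(12455) + 235 = 288 + 2√(12455), so γ^2 - 288 = 2√(12455); squaring, (γ^2 - 288)^2 = 4·12455, i.e. γ^4 - 576γ^2 + 82944 - 49820 = 0, i.e. γ^4 - 576γ^2 + 33124 = 0. So γ is a root of x^4 - 576x^2 + 33124. This polynomial is irreducible over Q: it has no rational root (each ±√53 ± √235 is irrational), and any factorization into two quadratics over Q would force √(12455) ∈ Q (pairing opposite roots) or √53, √235 ∈ Q (other pairings), all impossible. Hence [Q(γ):Q] = 4 = [Q(√53, √235):Q], so Q(γ) = Q(√53, √235).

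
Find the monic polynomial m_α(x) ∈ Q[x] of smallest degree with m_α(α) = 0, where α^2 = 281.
m_α(x) = x^2 - 281

α satisfies α^2 - 281 = 0, so x^2 - 281 annihilates α. Since d = 281 is squarefree and ≠ 1, it is not a perfect square in Q, so x^2 - 281 has no rational root and is therefore irreducible over Q (a degree-2 polynomial over a field is irreducible iff it has no root). Hence m_α(x) = x^2 - 281.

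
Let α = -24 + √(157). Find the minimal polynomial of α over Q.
m_α(x) = x^2 + 48x + 419

From α + 24 = √(157), squaring gives (α + 24)^2 = 157, i.e. α^2 + 48α + 576 = 157, so α^2 + 48α + 419 = 0. The discriminant of x^2 + 48x + 419 is (48)^2 - 4·(419) = 2304 - 1676 = 628, and 4·(157) is not a perfect square in Q since 157 is squarefree and ≠ 1. Hence x^2 + 48x + 419 is irreducible over Q and is the minimal polynomial of α.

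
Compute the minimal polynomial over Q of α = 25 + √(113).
m_α(x) = x^2 - 50x + 512

From α - 25 = √(113), squaring gives (α - 25)^2 = 113, i.e. α^2 - 50α + 625 = 113, so α^2 - 50α + 512 = 0. The discriminant of x^2 - 50x + 512 is (-50)^2 - 4·(512) = 2500 - 2048 = 452, and 4·(113) is not a perfect square in Q since 113 is squarefree and ≠ 1. Hence x^2 - 50x + 512 is irreducible over Q and is the minimal polynomial of α.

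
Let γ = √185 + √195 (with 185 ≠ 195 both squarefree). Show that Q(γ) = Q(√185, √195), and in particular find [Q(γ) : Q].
[Q(γ) : Q] = 4 (equivalently, Q(γ) = Q(√185, √195))

Obviously Q(γ) ⊆ Q(√185, √195), and [Q(√185, √195):Q] = 4 (since 185, 195 are distinct squarefree integers > 1 with 36075 not a perfect square). To show equality we compute the minimal polynomial of γ. From γ = √185 + √195: γ^2 = 185 + 2√(36075) + 195 = 380 + 2√(36075), so γ^2 - 380 = 2√(36075); squaring, (γ^2 - 380)^2 = 4·36075, i.e. γ^4 - 760γ^2 + 144400 - 144300 = 0, i.e. γ^4 - 760γ^2 + 100 = 0. So γ is a root of x^4 - 760x^2 + 100. This polynomial is irreducible over Q: it has no rational root (each ±√185 ± √195 is irrational), and any factorization into two quadratics over Q would force √(36075) ∈ Q (pairing opposite roots) or √185, √195 ∈ Q (other pairings), all impossible. Hence [Q(γ):Q] = 4 = [Q(√185, √195):Q], so Q(γ) = Q(√185, √195).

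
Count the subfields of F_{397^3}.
F_{397^3} has 2 subfields

The subfields of F_{p^n} are exactly the fields F_{p^d} for d | n (each is the fixed field of the unique index-d subgroup of Gal(F_{p^n}/F_p) ≅ Z/nZ). The divisors of n = 3 are {1, 3}, giving 2 subfields: F_{397^1}, F_{397^3}.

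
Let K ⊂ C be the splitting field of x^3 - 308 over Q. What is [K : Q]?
[K : Q] = 6

The roots of x^3 - 308 are ∛308, ω∛308, ω^2∛308 where ω = e^(2πi/3) is a primitive cube root of unity, so K = Q(∛308, ω). Now [Q(∛308):Q] = 3 (since 308 is not a perfect cube, x^3 - 308 is irreducible) and [Q(ω):Q] = 2. Both 2 and 3 divide [K:Q], and [K:Q] ≤ 3·2 = 6, so [K:Q] = 6. (Equivalently: Q(∛308) ⊂ R but ω ∉ R, so [K : Q(∛308)] = 2.)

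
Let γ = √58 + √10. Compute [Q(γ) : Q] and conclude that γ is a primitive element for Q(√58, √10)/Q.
[Q(γ) : Q] = 4 (equivalently, Q(γ) = Q(√58, √10))

Obviously Q(γ) ⊆ Q(√58, √10), and [Q(√58, √10):Q] = 4 (since 58, 10 are distinct squarefree integers > 1 with 580 not a perfect square). To show equality we compute the minimal polynomial of γ. From γ = √58 + √10: γ^2 = 58 + 2√(580) + 10 = 68 + 2√(580), so γ^2 - 68 = 2√(580); squaring, (γ^2 - 68)^2 = 4·580, i.e. γ^4 - 136γ^2 + 4624 - 2320 = 0, i.e. γ^4 - 136γ^2 + 2304 = 0. So γ is a root of x^4 - 136x^2 + 2304. This polynomial is irreducible over Q: it has no rational root (each ±√58 ± √10 is irrational), and any factorization into two quadratics over Q would force √(580) ∈ Q (pairing opposite roots) or √58, √10 ∈ Q (other pairings), all impossible. Hence [Q(γ):Q] = 4 = [Q(√58, √10):Q], so Q(γ) = Q(√58, √10).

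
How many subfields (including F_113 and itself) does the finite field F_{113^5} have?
F_{113^5} has 2 subfields

The subfields of F_{p^n} are exactly the fields F_{p^d} for d | n (each is the fixed field of the unique index-d subgroup of Gal(F_{p^n}/F_p) ≅ Z/nZ). The divisors of n = 5 are {1, 5}, giving 2 subfields: F_{113^1}, F_{113^5}.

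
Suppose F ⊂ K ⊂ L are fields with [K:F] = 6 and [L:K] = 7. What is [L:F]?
[L:F] = 42

The tower law says that for any tower of field extensions F ⊂ K ⊂ L with finite degrees, [L:F] = [L:K] · [K:F]. Here this gives [L:F] = 7 · 6 = 42.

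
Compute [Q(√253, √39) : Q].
[Q(√253, √39) : Q] = 4

[Q(√253):Q] = 2 (min poly x^2 - 253, irreducible since 253 is squarefree > 1). For the top step, suppose √39 ∈ Q(√253), say √39 = c + d√253 with c, d ∈ Q. Squaring: 39 = c^2 + 253d^2 + 2cd√253. Since √253 ∉ Q this forces 2cd = 0. If d = 0 then √39 = c ∈ Q, contradicting 39 squarefree > 1. If c = 0 then 39 = 253d^2, so 253·39 = (253d)^2 is a perfect square in Q — but 253·39 = 9867 is not a perfect square (since 253 and 39 are distinct squarefree integers). Contradiction. Hence √39 ∉ Q(√253), so x^2 - 39 stays irreducible over Q(√253) and [Q(√253, √39) : Q(√253)] = 2. By the tower law, [Q(√253, √39) : Q] = 2 · 2 = 4.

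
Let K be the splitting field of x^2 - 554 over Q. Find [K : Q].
[K : Q] = 2

f(x) = x^2 - 554 factors as (x - √554)(x + √554). The splitting field is K = Q(√554). Since 554 is squarefree and > 1, it is not a perfect square, so x^2 - 554 is irreducible over Q and [Q(√554) : Q] = 2. Hence [K : Q] = 2.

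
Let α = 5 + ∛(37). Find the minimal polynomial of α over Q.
m_α(x) = x^3 - 15x^2 + 75x - 162

Set β = α - 5 = ∛(37), so β^3 = 37. Then (α - 5)^3 - 37 = 0, i.e. α is a root of g(x) = (x - 5)^3 - 37 = x^3 - 15x^2 + 75x - 162. Since g(x) = h(x - 5) where h(x) = x^3 - 37, and h is irreducible over Q (because 37 is not a perfect cube, so h has no rational root, and a monic cubic with no rational root is irreducible), g is also irreducible (irreducibility is preserved under the substitution x → x - 5). Hence m_α(x) = x^3 - 15x^2 + 75x - 162.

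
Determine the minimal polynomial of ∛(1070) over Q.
m_α(x) = x^3 - 1070

α satisfies α^3 = 1070, so x^3 - 1070 annihilates α. By the rational root test, a rational root p/q (in lowest terms) of x^3 - 1070 would satisfy p^3 = 1070 q^3, forcing q = 1 and p^3 = 1070; but 1070 is not a perfect cube, contradiction. A monic cubic over Q with no rational root is irreducible (any nontrivial factorization would include a linear factor). Hence x^3 - 1070 is the minimal polynomial of α, and in particular [Q(α):Q] = 3.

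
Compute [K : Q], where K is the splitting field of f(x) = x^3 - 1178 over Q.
[K : Q] = 6

The roots of x^3 - 1178 are ∛1178, ω∛1178, ω^2∛1178 where ω = e^(2πi/3) is a primitive cube root of unity, so K = Q(∛1178, ω). Now [Q(∛1178):Q] = 3 (since 1178 is not a perfect cube, x^3 - 1178 is irreducible) and [Q(ω):Q] = 2. Both 2 and 3 divide [K:Q], and [K:Q] ≤ 3·2 = 6, so [K:Q] = 6. (Equivalently: Q(∛1178) ⊂ R but ω ∉ R, so [K : Q(∛1178)] = 2.)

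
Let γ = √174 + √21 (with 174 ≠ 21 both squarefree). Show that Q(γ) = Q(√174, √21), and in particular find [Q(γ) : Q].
[Q(γ) : Q] = 4 (equivalently, Q(γ) = Q(√174, √21))

Obviously Q(γ) ⊆ Q(√174, √21), and [Q(√174, √21):Q] = 4 (since 174, 21 are distinct squarefree integers > 1 with 3654 not a perfect square). To show equality we compute the minimal polynomial of γ. From γ = √174 + √21: γ^2 = 174 + 2√(3654) + 21 = 195 + 2√(3654), so γ^2 - 195 = 2√(3654); squaring, (γ^2 - 195)^2 = 4·3654, i.e. γ^4 - 390γ^2 + 38025 - 14616 = 0, i.e. γ^4 - 390γ^2 + 23409 = 0. So γ is a root of x^4 - 390x^2 + 23409. This polynomial is irreducible over Q: it has no rational root (each ±√174 ± √21 is irrational), and any factorization into two quadratics over Q would force √(3654) ∈ Q (pairing opposite roots) or √174, √21 ∈ Q (other pairings), all impossible. Hence [Q(γ):Q] = 4 = [Q(√174, √21):Q], so Q(γ) = Q(√174, √21).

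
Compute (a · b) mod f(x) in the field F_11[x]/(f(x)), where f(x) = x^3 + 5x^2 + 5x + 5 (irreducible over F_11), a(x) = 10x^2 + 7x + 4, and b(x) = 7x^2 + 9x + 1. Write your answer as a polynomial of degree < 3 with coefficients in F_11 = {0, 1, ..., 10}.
a · b ≡ 3x^2 + 3 (mod f(x))

Multiply in F_11[x]: a(x)·b(x) = (10x^2 + 7x + 4)·(7x^2 + 9x + 1) = 4x^4 + 7x^3 + 2x^2 + 10x + 4. This has degree ≥ 3, so divide by f(x) over F_11: 4x^4 + 7x^3 + 2x^2 + 10x + 4 = (4x + 9)·(x^3 + 5x^2 + 5x + 5) + (3x^2 + 3). Hence a·b ≡ 3x^2 + 3 (mod f). (F_11[x]/(f) is a field with 11^3 = 1331 elements since f is irreducible of degree 3.)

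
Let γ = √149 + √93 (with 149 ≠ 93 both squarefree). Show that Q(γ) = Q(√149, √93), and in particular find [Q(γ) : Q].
[Q(γ) : Q] = 4 (equivalently, Q(γ) = Q(√149, √93))

Obviously Q(γ) ⊆ Q(√149, √93), and [Q(√149, √93):Q] = 4 (since 149, 93 are distinct squarefree integers > 1 with 13857 not a perfect square). To show equality we compute the minimal polynomial of γ. From γ = √149 + √93: γ^2 = 149 + 2√(13857) + 93 = 242 + 2√(13857), so γ^2 - 242 = 2√(13857); squaring, (γ^2 - 242)^2 = 4·13857, i.e. γ^4 - 484γ^2 + 58564 - 55428 = 0, i.e. γ^4 - 484γ^2 + 3136 = 0. So γ is a root of x^4 - 484x^2 + 3136. This polynomial is irreducible over Q: it has no rational root (each ±√149 ± √93 is irrational), and any factorization into two quadratics over Q would force √(13857) ∈ Q (pairing opposite roots) or √149, √93 ∈ Q (other pairings), all impossible. Hence [Q(γ):Q] = 4 = [Q(√149, √93):Q], so Q(γ) = Q(√149, √93).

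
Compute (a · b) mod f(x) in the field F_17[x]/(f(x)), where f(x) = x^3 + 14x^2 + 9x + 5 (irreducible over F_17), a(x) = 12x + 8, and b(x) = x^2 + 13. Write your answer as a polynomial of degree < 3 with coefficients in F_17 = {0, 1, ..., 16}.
a · b ≡ 10x^2 + 14x + 10 (mod f(x))

Multiply in F_17[x]: a(x)·b(x) = (12x + 8)·(x^2 + 13) = 12x^3 + 8x^2 + 3x + 2. This has degree ≥ 3, so divide by f(x) over F_17: 12x^3 + 8x^2 + 3x + 2 = (12)·(x^3 + 14x^2 + 9x + 5) + (10x^2 + 14x + 10). Hence a·b ≡ 10x^2 + 14x + 10 (mod f). (F_17[x]/(f) is a field with 17^3 = 4913 elements since f is irreducible of degree 3.)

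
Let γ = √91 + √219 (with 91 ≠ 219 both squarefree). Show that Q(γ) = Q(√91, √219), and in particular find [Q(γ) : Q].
[Q(γ) : Q] = 4 (equivalently, Q(γ) = Q(√91, √219))

Obviously Q(γ) ⊆ Q(√91, √219), and [Q(√91, √219):Q] = 4 (since 91, 219 are distinct squarefree integers > 1 with 19929 not a perfect square). To show equality we compute the minimal polynomial of γ. From γ = √91 + √219: γ^2 = 91 + 2√(19929) + 219 = 310 + 2√(19929), so γ^2 - 310 = 2√(19929); squaring, (γ^2 - 310)^2 = 4·19929, i.e. γ^4 - 620γ^2 + 96100 - 79716 = 0, i.e. γ^4 - 620γ^2 + 16384 = 0. So γ is a root of x^4 - 620x^2 + 16384. This polynomial is irreducible over Q: it has no rational root (each ±√91 ± √219 is irrational), and any factorization into two quadratics over Q would force √(19929) ∈ Q (pairing opposite roots) or √91, √219 ∈ Q (other pairings), all impossible. Hence [Q(γ):Q] = 4 = [Q(√91, √219):Q], so Q(γ) = Q(√91, √219).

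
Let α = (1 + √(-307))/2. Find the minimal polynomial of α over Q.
m_α(x) = x^2 - x + 77

From 2α - 1 = √(-307), squaring gives (2α - 1)^2 = -307, i.e. 4α^2 - 4α + 1 = -307, so α^2 - α + (1 + 307)/4 = 0. Since -307 ≡ 1 (mod 4), (1 + 307)/4 = 77 ∈ Z. The polynomial x^2 - x + 77 has discriminant 1 - 4·(77) = -307, which is not a perfect square in Q (d = -307 is squarefree and ≠ 1), so x^2 - x + 77 is irreducible over Q. It is the minimal polynomial of α.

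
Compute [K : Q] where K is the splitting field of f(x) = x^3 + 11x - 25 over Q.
[K : Q] = 6

By the rational root test, any rational root of the monic integer polynomial f(x) = x^3 + 11x - 25 must be an integer dividing the constant term -25, i.e. one of ±{1, 5, 25}. Evaluating: f(1) = -13, f(-1) = -37, f(5) = 155, f(-5) = -205, f(25) = 15875, f(-25) = -15925; none is 0, so f has no rational root and is therefore irreducible over Q (a cubic with no linear factor over a field is irreducible). For an irreducible cubic, the Galois group is A_3 or S_3 according as the discriminant disc(f) = -4a^3 - 27b^2 = -4·(11)^3 - 27·(-25)^2 = -22199 is or is not a square in Q. Here disc(f) = -22199 is not a perfect square in Q, so the Galois group of f over Q is not contained in A_3 and must be all of S_3. The splitting field has degree |S_3| = 6 over Q, so [K : Q] = 6.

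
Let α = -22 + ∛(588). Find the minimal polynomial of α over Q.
m_α(x) = x^3 + 66x^2 + 1452x + 10060

Set β = α + 22 = ∛(588), so β^3 = 588. Then (α + 22)^3 - 588 = 0, i.e. α is a root of g(x) = (x + 22)^3 - 588 = x^3 + 66x^2 + 1452x + 10060. Since g(x) = h(x + 22) where h(x) = x^3 - 588, and h is irreducible over Q (because 588 is not a perfect cube, so h has no rational root, and a monic cubic with no rational root is irreducible), g is also irreducible (irreducibility is preserved under the substitution x → x + 22). Hence m_α(x) = x^3 + 66x^2 + 1452x + 10060.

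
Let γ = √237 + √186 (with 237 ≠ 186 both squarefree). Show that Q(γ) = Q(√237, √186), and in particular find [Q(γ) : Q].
[Q(γ) : Q] = 4 (equivalently, Q(γ) = Q(√237, √186))

Obviously Q(γ) ⊆ Q(√237, √186), and [Q(√237, √186):Q] = 4 (since 237, 186 are distinct squarefree integers > 1 with 44082 not a perfect square). To show equality we compute the minimal polynomial of γ. From γ = √237 + √186: γ^2 = 237 + 2√(44082) + 186 = 423 + 2√(44082), so γ^2 - 423 = 2√(44082); squaring, (γ^2 - 423)^2 = 4·44082, i.e. γ^4 - 846γ^2 + 178929 - 176328 = 0, i.e. γ^4 - 846γ^2 + 2601 = 0. So γ is a root of x^4 - 846x^2 + 2601. This polynomial is irreducible over Q: it has no rational root (each ±√237 ± √186 is irrational), and any factorization into two quadratics over Q would force √(44082) ∈ Q (pairing opposite roots) or √237, √186 ∈ Q (other pairings), all impossible. Hence [Q(γ):Q] = 4 = [Q(√237, √186):Q], so Q(γ) = Q(√237, √186).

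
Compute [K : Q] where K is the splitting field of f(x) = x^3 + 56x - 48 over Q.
[K : Q] = 6

By the rational root test, any rational root of the monic integer polynomial f(x) = x^3 + 56x - 48 must be an integer dividing the constant term -48, i.e. one of ±{1, 2, 3, 4, 6, 8, 12, 16, 24, 48}. Evaluating: f(1) = 9, f(-1) = -105, f(2) = 72, f(-2) = -168, f(3) = 147, f(-3) = -243, f(4) = 240, f(-4) = -336, f(6) = 504, f(-6) = -600, f(8) = 912, f(-8) = -1008, f(12) = 2352, f(-12) = -2448, f(16) = 4944, f(-16) = -5040, f(24) = 15120, f(-24) = -15216, f(48) = 113232, f(-48) = -113328; none is 0, so f has no rational root and is therefore irreducible over Q (a cubic with no linear factor over a field is irreducible). For an irreducible cubic, the Galois group is A_3 or S_3 according as the discriminant disc(f) = -4a^3 - 27b^2 = -4·(56)^3 - 27·(-48)^2 = -764672 is or is not a square in Q. Here disc(f) = -764672 is not a perfect square in Q, so the Galois group of f over Q is not contained in A_3 and must be all of S_3. The splitting field has degree |S_3| = 6 over Q, so [K : Q] = 6.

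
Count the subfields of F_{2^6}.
F_{2^6} has 4 subfields

The subfields of F_{p^n} are exactly the fields F_{p^d} for d | n (each is the fixed field of the unique index-d subgroup of Gal(F_{p^n}/F_p) ≅ Z/nZ). The divisors of n = 6 are {1, 2, 3, 6}, giving 4 subfields: F_{2^1}, F_{2^2}, F_{2^3}, F_{2^6}.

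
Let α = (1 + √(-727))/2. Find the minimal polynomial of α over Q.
m_α(x) = x^2 - x + 182

From 2α - 1 = √(-727), squaring gives (2α - 1)^2 = -727, i.e. 4α^2 - 4α + 1 = -727, so α^2 - α + (1 + 727)/4 = 0. Since -727 ≡ 1 (mod 4), (1 + 727)/4 = 182 ∈ Z. The polynomial x^2 - x + 182 has discriminant 1 - 4·(182) = -727, which is not a perfect square in Q (d = -727 is squarefree and ≠ 1), so x^2 - x + 182 is irreducible over Q. It is the minimal polynomial of α.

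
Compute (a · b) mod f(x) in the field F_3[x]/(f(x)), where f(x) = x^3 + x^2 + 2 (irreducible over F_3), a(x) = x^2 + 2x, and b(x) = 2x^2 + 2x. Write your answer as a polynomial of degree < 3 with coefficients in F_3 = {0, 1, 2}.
a · b ≡ 2x + 1 (mod f(x))

Multiply in F_3[x]: a(x)·b(x) = (x^2 + 2x)·(2x^2 + 2x) = 2x^4 + x^2. This has degree ≥ 3, so divide by f(x) over F_3: 2x^4 + x^2 = (2x + 1)·(x^3 + x^2 + 2) + (2x + 1). Hence a·b ≡ 2x + 1 (mod f). (F_3[x]/(f) is a field with 3^3 = 27 elements since f is irreducible of degree 3.)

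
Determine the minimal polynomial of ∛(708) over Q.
m_α(x) = x^3 - 708

α satisfies α^3 = 708, so x^3 - 708 annihilates α. By the rational root test, a rational root p/q (in lowest terms) of x^3 - 708 would satisfy p^3 = 708 q^3, forcing q = 1 and p^3 = 708; but 708 is not a perfect cube, contradiction. A monic cubic over Q with no rational root is irreducible (any nontrivial factorization would include a linear factor). Hence x^3 - 708 is the minimal polynomial of α, and in particular [Q(α):Q] = 3.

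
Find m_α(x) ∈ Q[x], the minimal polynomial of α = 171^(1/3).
m_α(x) = x^3 - 171

α satisfies α^3 = 171, so x^3 - 171 annihilates α. By the rational root test, a rational root p/q (in lowest terms) of x^3 - 171 would satisfy p^3 = 171 q^3, forcing q = 1 and p^3 = 171; but 171 is not a perfect cube, contradiction. A monic cubic over Q with no rational root is irreducible (any nontrivial factorization would include a linear factor). Hence x^3 - 171 is the minimal polynomial of α, and in particular [Q(α):Q] = 3.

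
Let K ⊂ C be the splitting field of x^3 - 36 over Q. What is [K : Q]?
[K : Q] = 6

The roots of x^3 - 36 are ∛36, ω∛36, ω^2∛36 where ω = e^(2πi/3) is a primitive cube root of unity, so K = Q(∛36, ω). Now [Q(∛36):Q] = 3 (since 36 is not a perfect cube, x^3 - 36 is irreducible) and [Q(ω):Q] = 2. Both 2 and 3 divide [K:Q], and [K:Q] ≤ 3·2 = 6, so [K:Q] = 6. (Equivalently: Q(∛36) ⊂ R but ω ∉ R, so [K : Q(∛36)] = 2.)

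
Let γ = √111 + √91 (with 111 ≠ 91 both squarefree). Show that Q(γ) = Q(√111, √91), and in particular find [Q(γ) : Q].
[Q(γ) : Q] = 4 (equivalently, Q(γ) = Q(√111, √91))

Obviously Q(γ) ⊆ Q(√111, √91), and [Q(√111, √91):Q] = 4 (since 111, 91 are distinct squarefree integers > 1 with 10101 not a perfect square). To show equality we compute the minimal polynomial of γ. From γ = √111 + √91: γ^2 = 111 + 2√(10101) + 91 = 202 + 2√(10101), so γ^2 - 202 = 2√(10101); squaring, (γ^2 - 202)^2 = 4·10101, i.e. γ^4 - 404γ^2 + 40804 - 40404 = 0, i.e. γ^4 - 404γ^2 + 400 = 0. So γ is a root of x^4 - 404x^2 + 400. This polynomial is irreducible over Q: it has no rational root (each ±√111 ± √91 is irrational), and any factorization into two quadratics over Q would force √(10101) ∈ Q (pairing opposite roots) or √111, √91 ∈ Q (other pairings), all impossible. Hence [Q(γ):Q] = 4 = [Q(√111, √91):Q], so Q(γ) = Q(√111, √91).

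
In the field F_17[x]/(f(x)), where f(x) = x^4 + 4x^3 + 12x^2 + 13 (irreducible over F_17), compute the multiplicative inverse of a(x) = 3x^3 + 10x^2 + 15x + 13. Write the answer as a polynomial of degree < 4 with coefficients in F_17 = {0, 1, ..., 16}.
a(x)^(-1) ≡ 12x^3 + 13x^2 + 11x + 8 (mod f(x))

Since f is irreducible over F_17, F_17[x]/(f) is a field and a(x) ≠ 0 has an inverse. Apply the extended Euclidean algorithm to f(x) and a(x) in F_17[x]: f(x) = (6x + 4)·a(x) + (x^2 + 15x + 12);  a(x) = (3x + 16)·(x^2 + 15x + 12) + (11x + 8);  (x^2 + 15x + 12) = (14x + 2)·(11x + 8) + (13). The last nonzero remainder is the constant 13 = gcd(f, a) in F_17. Back-substituting through the division chain expresses 13 = s(x)·a(x) + t(x)·f(x) with s(x) ≡ 3x^3 + 16x^2 + 7x + 2 (mod f), so (3x^3 + 16x^2 + 7x + 2)·a(x) ≡ 13 (mod f). Multiplying by 13^(-1) ≡ 4 in F_17 gives a(x)^(-1) ≡ 4·(3x^3 + 16x^2 + 7x + 2) ≡ 12x^3 + 13x^2 + 11x + 8 (mod f). Check: (3x^3 + 10x^2 + 15x + 13)·(12x^3 + 13x^2 + 11x + 8) = 2x^6 + 6x^5 + 3x^4 + 9x^3 + 6x^2 + 8x + 2 ≡ 1 (mod x^4 + 4x^3 + 12x^2 + 13).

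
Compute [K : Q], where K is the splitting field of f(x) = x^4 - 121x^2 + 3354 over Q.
[K : Q] = 4

Solving the quadratic in x^2: x^2 = (121 ± √(121^2 - 4·3354))/2 = (121 ± √1225)/2 = (121 ± 35)/2, giving x^2 = 43 or x^2 = 78. So f(x) = (x^2 - 43)(x^2 - 78) and the roots of f are ±√43, ±√78. Hence the splitting field is K = Q(√43, √78). Since 43 and 78 are distinct squarefree integers > 1, their product 3354 is not a perfect square, so √78 ∉ Q(√43). By the tower law [K:Q] = [Q(√43,√78):Q(√43)] · [Q(√43):Q] = 2 · 2 = 4.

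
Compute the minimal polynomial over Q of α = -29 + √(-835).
m_α(x) = x^2 + 58x + 1676

From α + 29 = √(-835), squaring gives (α + 29)^2 = -835, i.e. α^2 + 58α + 841 = -835, so α^2 + 58α + 1676 = 0. The discriminant of x^2 + 58x + 1676 is (58)^2 - 4·(1676) = 3364 - 6704 = -3340, and 4·(-835) is not a perfect square in Q since -835 is squarefree and ≠ 1. Hence x^2 + 58x + 1676 is irreducible over Q and is the minimal polynomial of α.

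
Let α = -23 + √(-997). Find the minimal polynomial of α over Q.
m_α(x) = x^2 + 46x + 1526

From α + 23 = √(-997), squaring gives (α + 23)^2 = -997, i.e. α^2 + 46α + 529 = -997, so α^2 + 46α + 1526 = 0. The discriminant of x^2 + 46x + 1526 is (46)^2 - 4·(1526) = 2116 - 6104 = -3988, and 4·(-997) is not a perfect square in Q since -997 is squarefree and ≠ 1. Hence x^2 + 46x + 1526 is irreducible over Q and is the minimal polynomial of α.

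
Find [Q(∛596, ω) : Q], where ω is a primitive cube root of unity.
[Q(∛596, ω) : Q] = 6

[Q(∛596):Q] = 3 (min poly x^3 - 596, irreducible since 596 is not a perfect cube). [Q(ω):Q] = 2 (min poly x^2 + x + 1). Since Q(∛596) ⊂ R and ω ∉ R, we have ω ∉ Q(∛596), so x^2 + x + 1 remains irreducible over Q(∛596) and [Q(∛596, ω) : Q(∛596)] = 2. By the tower law, [Q(∛596, ω) : Q] = 3 · 2 = 6. (In fact Q(∛596, ω) is the splitting field of x^3 - 596 over Q.)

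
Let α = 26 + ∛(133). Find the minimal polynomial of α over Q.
m_α(x) = x^3 - 78x^2 + 2028x - 17709

Set β = α - 26 = ∛(133), so β^3 = 133. Then (α - 26)^3 - 133 = 0, i.e. α is a root of g(x) = (x - 26)^3 - 133 = x^3 - 78x^2 + 2028x - 17709. Since g(x) = h(x - 26) where h(x) = x^3 - 133, and h is irreducible over Q (because 133 is not a perfect cube, so h has no rational root, and a monic cubic with no rational root is irreducible), g is also irreducible (irreducibility is preserved under the substitution x → x - 26). Hence m_α(x) = x^3 - 78x^2 + 2028x - 17709.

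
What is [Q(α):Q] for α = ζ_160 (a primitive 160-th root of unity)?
[Q(α):Q] = 64

The minimal polynomial of ζ_160 over Q is the 160-th cyclotomic polynomial Φ_160(x), which is irreducible over Q and has degree φ(160) = 64. Hence [Q(α):Q] = φ(160) = 64.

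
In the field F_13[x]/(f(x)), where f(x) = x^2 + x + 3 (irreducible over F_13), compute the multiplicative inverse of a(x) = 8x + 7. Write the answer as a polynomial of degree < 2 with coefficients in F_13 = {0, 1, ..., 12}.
a(x)^(-1) ≡ 6x + 4 (mod f(x))

Since f is irreducible over F_13, F_13[x]/(f) is a field and a(x) ≠ 0 has an inverse. Apply the extended Euclidean algorithm to f(x) and a(x) in F_13[x]: f(x) = (5x + 12)·a(x) + (10). The last nonzero remainder is the constant 10 = gcd(f, a) in F_13. Back-substituting through the division chain expresses 10 = s(x)·a(x) + t(x)·f(x) with s(x) ≡ 8x + 1 (mod f), so (8x + 1)·a(x) ≡ 10 (mod f). Multiplying by 10^(-1) ≡ 4 in F_13 gives a(x)^(-1) ≡ 4·(8x + 1) ≡ 6x + 4 (mod f). Check: (8x + 7)·(6x + 4) = 9x^2 + 9x + 2 ≡ 1 (mod x^2 + x + 3).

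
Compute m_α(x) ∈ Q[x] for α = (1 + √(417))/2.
m_α(x) = x^2 - x - 104

From 2α - 1 = √(417), squaring gives (2α - 1)^2 = 417, i.e. 4α^2 - 4α + 1 = 417, so α^2 - α + (1 - 417)/4 = 0. Since 417 ≡ 1 (mod 4), (1 - 417)/4 = -104 ∈ Z. The polynomial x^2 - x - 104 has discriminant 1 - 4·(-104) = 417, which is not a perfect square in Q (d = 417 is squarefree and ≠ 1), so x^2 - x - 104 is irreducible over Q. It is the minimal polynomial of α.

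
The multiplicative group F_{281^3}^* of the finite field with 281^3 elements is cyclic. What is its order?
|F_{281^3}^*| = 22188040

F_{281^3} has 281^3 = 22188041 elements; its multiplicative group consists of all nonzero elements, so |F_{281^3}^*| = 22188041 - 1 = 22188040. (It is cyclic since any finite subgroup of the multiplicative group of a field is cyclic.)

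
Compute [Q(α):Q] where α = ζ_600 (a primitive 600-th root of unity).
[Q(α):Q] = 160

The minimal polynomial of ζ_600 over Q is the 600-th cyclotomic polynomial Φ_600(x), which is irreducible over Q and has degree φ(600) = 160. Hence [Q(α):Q] = φ(600) = 160.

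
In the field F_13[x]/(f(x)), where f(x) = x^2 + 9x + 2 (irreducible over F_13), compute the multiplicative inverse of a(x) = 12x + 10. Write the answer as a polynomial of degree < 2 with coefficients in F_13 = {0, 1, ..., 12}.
a(x)^(-1) ≡ 4x + 11 (mod f(x))

Since f is irreducible over F_13, F_13[x]/(f) is a field and a(x) ≠ 0 has an inverse. Apply the extended Euclidean algorithm to f(x) and a(x) in F_13[x]: f(x) = (12x + 7)·a(x) + (10). The last nonzero remainder is the constant 10 = gcd(f, a) in F_13. Back-substituting through the division chain expresses 10 = s(x)·a(x) + t(x)·f(x) with s(x) ≡ x + 6 (mod f), so (x + 6)·a(x) ≡ 10 (mod f). Multiplying by 10^(-1) ≡ 4 in F_13 gives a(x)^(-1) ≡ 4·(x + 6) ≡ 4x + 11 (mod f). Check: (12x + 10)·(4x + 11) = 9x^2 + 3x + 6 ≡ 1 (mod x^2 + 9x + 2).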